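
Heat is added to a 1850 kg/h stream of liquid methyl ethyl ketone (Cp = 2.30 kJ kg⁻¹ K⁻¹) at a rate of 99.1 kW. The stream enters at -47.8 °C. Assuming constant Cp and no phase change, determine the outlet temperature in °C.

Q = 99.1 kW = 356760 kJ/h
ΔT = Q/(ṁ·Cp) = 356760/(1850×2.30) = 83.845 K
T_out = -47.8 + 83.845 = 36.045 °C

T_out = 36.0 °C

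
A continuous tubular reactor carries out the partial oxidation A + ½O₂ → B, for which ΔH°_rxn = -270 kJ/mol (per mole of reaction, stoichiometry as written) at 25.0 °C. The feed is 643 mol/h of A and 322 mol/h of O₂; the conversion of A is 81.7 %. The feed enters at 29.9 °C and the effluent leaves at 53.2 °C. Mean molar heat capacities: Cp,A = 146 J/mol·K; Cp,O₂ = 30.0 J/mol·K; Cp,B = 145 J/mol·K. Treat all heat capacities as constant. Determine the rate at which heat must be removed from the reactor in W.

Extent of reaction ξ = 0.817 × 643 = 525.33 mol/h
Reaction term: ξ·ΔH°_rxn = 525.33 × -270 = -141840 kJ/h
Sensible, feed 29.9→25 °C: -507.34 kJ/h
Outlet flows (mol/h): A 117.67, O₂ 59.334, B 525.33
Sensible, products 25→53.2 °C: 2682.7 kJ/h
Q = ΔH = -139660 kJ/h = -38.796 kW
Heat removed = 38796 W

Q_out = 38800 W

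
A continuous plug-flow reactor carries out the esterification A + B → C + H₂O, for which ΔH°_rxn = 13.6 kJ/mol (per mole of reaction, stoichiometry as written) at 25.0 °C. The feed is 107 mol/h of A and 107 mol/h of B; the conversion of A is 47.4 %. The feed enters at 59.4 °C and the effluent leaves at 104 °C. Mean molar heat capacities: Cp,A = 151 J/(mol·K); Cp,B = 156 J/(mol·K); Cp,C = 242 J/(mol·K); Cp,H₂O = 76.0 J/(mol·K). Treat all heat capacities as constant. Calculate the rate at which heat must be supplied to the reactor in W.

Extent of reaction ξ = 0.474 × 107 = 50.718 mol/h
Reaction term: ξ·ΔH°_rxn = 50.718 × 13.6 = 689.76 kJ/h
Sensible, feed 59.4→25 °C: -1130 kJ/h
Outlet flows (mol/h): A 56.282, B 56.282, C 50.718, H₂O 50.718
Sensible, products 25→104 °C: 2639.1 kJ/h
Q = ΔH = 2198.9 kJ/h = 0.61081 kW
Heat supplied = 610.81 W

Q_in = 611 W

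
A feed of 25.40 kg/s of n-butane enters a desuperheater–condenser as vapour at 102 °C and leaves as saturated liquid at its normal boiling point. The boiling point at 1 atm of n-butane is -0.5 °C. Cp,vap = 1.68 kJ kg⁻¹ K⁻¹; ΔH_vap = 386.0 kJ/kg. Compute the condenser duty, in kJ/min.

vapour 102→-0.5 °C: -172.2 kJ/kg
condensation at -0.5 °C: -386 kJ/kg
Δh = -172.2 + -386 = -558.2 kJ/kg
Q = ṁ·Δh = 25.40 kg/s × -558.2 kJ/kg = -14178 kJ/s
|Q| = 14178 kW = 850700 kJ/min

Q_c = 851000 kJ/min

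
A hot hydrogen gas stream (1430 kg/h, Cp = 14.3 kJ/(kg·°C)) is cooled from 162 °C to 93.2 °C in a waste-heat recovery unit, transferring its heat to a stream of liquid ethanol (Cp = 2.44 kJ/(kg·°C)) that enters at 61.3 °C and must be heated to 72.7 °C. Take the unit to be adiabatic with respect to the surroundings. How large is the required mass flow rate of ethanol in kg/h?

Heat released by hot stream: Q = 1430 × 14.3 × (162 − 93.2) = 1.4069e+06 kJ/h
Energy balance on cold side (adiabatic exchanger): Q = ṁ_c·Cp_c·(T_c,out − T_c,in)
ṁ_c = 1.4069e+06 / [2.44 × (72.7 − 61.3)] = 50578 kg/h

ṁ_c = 50600 kg/h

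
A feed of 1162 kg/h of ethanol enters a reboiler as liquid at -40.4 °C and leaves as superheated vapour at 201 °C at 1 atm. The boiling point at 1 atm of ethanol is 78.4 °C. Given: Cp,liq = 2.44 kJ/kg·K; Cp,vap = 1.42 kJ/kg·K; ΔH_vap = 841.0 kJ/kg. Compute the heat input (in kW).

liquid -40.4→78.4 °C: 289.87 kJ/kg
vaporisation at 78.4 °C: 841 kJ/kg
vapour 78.4→201 °C: 174.09 kJ/kg
Δh = 289.87 + 841 + 174.09 = 1305 kJ/kg
Q = ṁ·Δh = 1162 kg/h × 1305 kJ/kg = 1.5164e+06 kJ/h
|Q| = 421.21 kW

Q = 421 kW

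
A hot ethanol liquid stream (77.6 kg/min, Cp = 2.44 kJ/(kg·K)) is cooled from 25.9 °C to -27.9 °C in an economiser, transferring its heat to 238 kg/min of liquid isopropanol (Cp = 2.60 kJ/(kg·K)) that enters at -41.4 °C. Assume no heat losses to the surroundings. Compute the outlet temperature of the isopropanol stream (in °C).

T_c,out = -24.9 °C

Heat released by hot stream: Q = 77.6 × 2.44 × (25.9 − -27.9) = 10187 kJ/min
Energy balance on cold side (adiabatic exchanger): Q = ṁ_c·Cp_c·(T_c,out − T_c,in)
T_c,out = -41.4 + 10187/(238 × 2.60) = -24.938 °C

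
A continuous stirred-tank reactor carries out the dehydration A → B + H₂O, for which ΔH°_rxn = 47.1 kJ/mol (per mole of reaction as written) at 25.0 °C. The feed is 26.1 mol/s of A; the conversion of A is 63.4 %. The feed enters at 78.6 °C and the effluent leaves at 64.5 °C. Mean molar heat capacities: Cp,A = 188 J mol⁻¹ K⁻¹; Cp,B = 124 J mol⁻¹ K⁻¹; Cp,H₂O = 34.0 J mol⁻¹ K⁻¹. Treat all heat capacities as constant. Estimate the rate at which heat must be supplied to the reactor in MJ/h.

Q_in = 2490 MJ/h

Extent of reaction ξ = 0.634 × 26.1 = 16.547 mol/s
Reaction term: ξ·ΔH°_rxn = 16.547 × 47.1 = 779.38 kJ/s
Sensible, feed 78.6→25 °C: -263 kJ/s
Outlet flows (mol/s): A 9.5526, B 16.547, H₂O 16.547
Sensible, products 25→64.5 °C: 174.21 kJ/s
Q = ΔH = 690.59 kJ/s = 690.59 kW
Heat supplied = 2486.1 MJ/h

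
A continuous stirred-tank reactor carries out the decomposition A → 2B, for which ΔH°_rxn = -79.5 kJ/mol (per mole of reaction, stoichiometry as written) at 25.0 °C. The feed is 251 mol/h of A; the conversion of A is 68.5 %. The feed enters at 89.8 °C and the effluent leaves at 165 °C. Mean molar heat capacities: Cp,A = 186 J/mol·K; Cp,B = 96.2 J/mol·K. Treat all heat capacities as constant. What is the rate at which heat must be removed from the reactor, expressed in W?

Q_out = 2780 W

Extent of reaction ξ = 0.685 × 251 = 171.94 mol/h
Reaction term: ξ·ΔH°_rxn = 171.94 × -79.5 = -13669 kJ/h
Sensible, feed 89.8→25 °C: -3025.3 kJ/h
Outlet flows (mol/h): A 79.065, B 343.87
Sensible, products 25→165 °C: 6690.1 kJ/h
Q = ΔH = -10004 kJ/h = -2.7789 kW
Heat removed = 2778.9 W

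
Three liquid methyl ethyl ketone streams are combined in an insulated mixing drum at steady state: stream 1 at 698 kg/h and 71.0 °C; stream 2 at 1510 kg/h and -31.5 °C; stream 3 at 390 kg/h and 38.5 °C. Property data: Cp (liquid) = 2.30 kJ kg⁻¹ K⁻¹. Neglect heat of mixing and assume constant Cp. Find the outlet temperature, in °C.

No heat crosses the boundary, so H_out = H_in.
Σ ṁᵢCp,ᵢTᵢ = 698×2.30×71.0 + 1510×2.30×-31.5 + 390×2.30×38.5 = 39118
Σ ṁᵢCp,ᵢ = 698×2.30 + 1510×2.30 + 390×2.30 = 5975.4
T_out = 39118 / 5975.4 = 6.5466 °C

T_out = 6.55 °C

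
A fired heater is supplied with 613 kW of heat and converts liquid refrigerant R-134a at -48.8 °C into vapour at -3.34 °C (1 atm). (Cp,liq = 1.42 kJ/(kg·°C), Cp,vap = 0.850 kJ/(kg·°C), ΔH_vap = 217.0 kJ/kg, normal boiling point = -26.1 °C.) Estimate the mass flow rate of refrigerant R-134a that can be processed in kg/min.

ṁ = 137 kg/min

Δh = 1.42×(-26.1−-48.8) + 217.0 + 0.850×(-3.34−-26.1) = 268.58 kJ/kg
Q = 613 kW = 613 kJ/s = 36780 kJ/min
ṁ = Q/Δh = 36780 / 268.58 = 136.94 kg/min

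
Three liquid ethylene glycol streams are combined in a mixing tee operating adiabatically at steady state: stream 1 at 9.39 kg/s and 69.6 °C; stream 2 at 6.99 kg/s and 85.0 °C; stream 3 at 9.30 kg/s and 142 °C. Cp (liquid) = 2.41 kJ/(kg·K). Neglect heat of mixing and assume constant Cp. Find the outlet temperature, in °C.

T_out = 100 °C

No heat crosses the boundary, so H_out = H_in.
Σ ṁᵢCp,ᵢTᵢ = 9.39×2.41×69.6 + 6.99×2.41×85.0 + 9.30×2.41×142 = 6189.6
Σ ṁᵢCp,ᵢ = 9.39×2.41 + 6.99×2.41 + 9.30×2.41 = 61.889
T_out = 6189.6 / 61.889 = 100.01 °C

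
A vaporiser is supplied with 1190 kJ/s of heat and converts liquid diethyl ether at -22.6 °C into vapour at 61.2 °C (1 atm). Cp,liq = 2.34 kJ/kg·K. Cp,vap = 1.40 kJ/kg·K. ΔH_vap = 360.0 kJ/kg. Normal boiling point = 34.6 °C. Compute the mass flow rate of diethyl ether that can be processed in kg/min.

Δh = 2.34×(34.6−-22.6) + 360.0 + 1.40×(61.2−34.6) = 531.09 kJ/kg
Q = 1190 kJ/s = 1190 kJ/s = 71400 kJ/min
ṁ = Q/Δh = 71400 / 531.09 = 134.44 kg/min

ṁ = 134 kg/min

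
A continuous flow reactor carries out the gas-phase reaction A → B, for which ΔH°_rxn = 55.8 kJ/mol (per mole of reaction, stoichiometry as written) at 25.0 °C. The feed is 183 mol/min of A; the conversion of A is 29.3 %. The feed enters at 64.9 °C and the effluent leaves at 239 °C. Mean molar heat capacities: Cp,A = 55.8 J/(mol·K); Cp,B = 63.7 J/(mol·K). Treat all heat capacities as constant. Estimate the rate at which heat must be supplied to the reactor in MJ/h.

Q_in = 292 MJ/h

Extent of reaction ξ = 0.293 × 183 = 53.619 mol/min
Reaction term: ξ·ΔH°_rxn = 53.619 × 55.8 = 2991.9 kJ/min
Sensible, feed 64.9→25 °C: -407.43 kJ/min
Outlet flows (mol/min): A 129.38, B 53.619
Sensible, products 25→239 °C: 2275.9 kJ/min
Q = ΔH = 4860.4 kJ/min = 81.007 kW
Heat supplied = 291.62 MJ/h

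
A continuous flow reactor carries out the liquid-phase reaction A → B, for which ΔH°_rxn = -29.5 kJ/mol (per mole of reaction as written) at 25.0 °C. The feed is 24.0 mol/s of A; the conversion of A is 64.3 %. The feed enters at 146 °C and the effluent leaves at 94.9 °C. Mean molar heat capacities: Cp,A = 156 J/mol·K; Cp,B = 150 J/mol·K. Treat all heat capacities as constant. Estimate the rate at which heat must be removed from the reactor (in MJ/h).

Extent of reaction ξ = 0.643 × 24.0 = 15.432 mol/s
Reaction term: ξ·ΔH°_rxn = 15.432 × -29.5 = -455.24 kJ/s
Sensible, feed 146→25 °C: -453.02 kJ/s
Outlet flows (mol/s): A 8.568, B 15.432
Sensible, products 25→94.9 °C: 255.23 kJ/s
Q = ΔH = -653.03 kJ/s = -653.03 kW
Heat removed = 2350.9 MJ/h

Q_out = 2350 MJ/h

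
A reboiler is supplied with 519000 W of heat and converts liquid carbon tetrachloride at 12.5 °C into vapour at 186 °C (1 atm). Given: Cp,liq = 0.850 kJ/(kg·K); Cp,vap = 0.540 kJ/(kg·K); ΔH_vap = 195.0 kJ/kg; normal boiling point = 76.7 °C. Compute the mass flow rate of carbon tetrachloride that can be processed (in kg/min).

ṁ = 101 kg/min

Δh = 0.850×(76.7−12.5) + 195.0 + 0.540×(186−76.7) = 308.59 kJ/kg
Q = 519000 W = 519 kJ/s = 31140 kJ/min
ṁ = Q/Δh = 31140 / 308.59 = 100.91 kg/min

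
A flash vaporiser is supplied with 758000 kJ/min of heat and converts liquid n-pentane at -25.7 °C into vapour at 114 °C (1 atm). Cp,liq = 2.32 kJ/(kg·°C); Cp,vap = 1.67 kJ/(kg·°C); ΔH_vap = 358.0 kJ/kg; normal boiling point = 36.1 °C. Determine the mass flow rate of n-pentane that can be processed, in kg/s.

Δh = 2.32×(36.1−-25.7) + 358.0 + 1.67×(114−36.1) = 631.47 kJ/kg
Q = 758000 kJ/min = 12633 kJ/s = 12633 kJ/s
ṁ = Q/Δh = 12633 / 631.47 = 20.006 kg/s

ṁ = 20.0 kg/s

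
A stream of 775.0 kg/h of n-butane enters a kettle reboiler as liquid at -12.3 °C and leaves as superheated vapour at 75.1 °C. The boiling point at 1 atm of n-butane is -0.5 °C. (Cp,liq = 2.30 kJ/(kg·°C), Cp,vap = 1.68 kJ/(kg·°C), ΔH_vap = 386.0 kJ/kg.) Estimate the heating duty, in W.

liquid -12.3→-0.5 °C: 27.14 kJ/kg
vaporisation at -0.5 °C: 386 kJ/kg
vapour -0.5→75.1 °C: 127.01 kJ/kg
Δh = 27.14 + 386 + 127.01 = 540.15 kJ/kg
Q = ṁ·Δh = 775.0 kg/h × 540.15 kJ/kg = 418610 kJ/h
|Q| = 116.28 kW = 116280 W

Q = 116000 W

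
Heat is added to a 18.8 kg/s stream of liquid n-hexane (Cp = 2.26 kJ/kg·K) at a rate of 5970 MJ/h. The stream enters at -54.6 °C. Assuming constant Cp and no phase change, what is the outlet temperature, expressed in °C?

Q = 5970 MJ/h = 1658.3 kJ/s
ΔT = Q/(ṁ·Cp) = 1658.3/(18.8×2.26) = 39.031 K
T_out = -54.6 + 39.031 = -15.569 °C

T_out = -15.6 °C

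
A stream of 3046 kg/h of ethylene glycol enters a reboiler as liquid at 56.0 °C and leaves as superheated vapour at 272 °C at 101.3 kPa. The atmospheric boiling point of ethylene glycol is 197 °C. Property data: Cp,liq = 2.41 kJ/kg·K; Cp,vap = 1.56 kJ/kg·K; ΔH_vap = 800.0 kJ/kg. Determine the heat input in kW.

Q = 1060 kW

liquid 56.0→197 °C: 339.81 kJ/kg
vaporisation at 197 °C: 800 kJ/kg
vapour 197→272 °C: 117 kJ/kg
Δh = 339.81 + 800 + 117 = 1256.8 kJ/kg
Q = ṁ·Δh = 3046 kg/h × 1256.8 kJ/kg = 3.8282e+06 kJ/h
|Q| = 1063.4 kW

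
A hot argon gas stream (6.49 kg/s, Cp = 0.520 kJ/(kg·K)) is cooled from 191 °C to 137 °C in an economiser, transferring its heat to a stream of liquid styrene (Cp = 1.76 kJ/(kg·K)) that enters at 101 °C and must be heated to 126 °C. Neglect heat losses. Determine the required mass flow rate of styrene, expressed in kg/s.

ṁ_c = 4.14 kg/s

Heat released by hot stream: Q = 6.49 × 0.520 × (191 − 137) = 182.24 kJ/s
Energy balance on cold side (adiabatic exchanger): Q = ṁ_c·Cp_c·(T_c,out − T_c,in)
ṁ_c = 182.24 / [1.76 × (126 − 101)] = 4.1418 kg/s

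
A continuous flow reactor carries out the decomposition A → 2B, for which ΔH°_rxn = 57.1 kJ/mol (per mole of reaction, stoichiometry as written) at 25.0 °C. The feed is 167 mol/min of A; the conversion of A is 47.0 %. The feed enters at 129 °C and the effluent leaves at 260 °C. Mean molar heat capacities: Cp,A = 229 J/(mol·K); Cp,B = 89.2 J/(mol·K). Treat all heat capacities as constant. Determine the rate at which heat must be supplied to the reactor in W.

Extent of reaction ξ = 0.470 × 167 = 78.49 mol/min
Reaction term: ξ·ΔH°_rxn = 78.49 × 57.1 = 4481.8 kJ/min
Sensible, feed 129→25 °C: -3977.3 kJ/min
Outlet flows (mol/min): A 88.51, B 156.98
Sensible, products 25→260 °C: 8053.8 kJ/min
Q = ΔH = 8558.3 kJ/min = 142.64 kW
Heat supplied = 142640 W

Q_in = 143000 W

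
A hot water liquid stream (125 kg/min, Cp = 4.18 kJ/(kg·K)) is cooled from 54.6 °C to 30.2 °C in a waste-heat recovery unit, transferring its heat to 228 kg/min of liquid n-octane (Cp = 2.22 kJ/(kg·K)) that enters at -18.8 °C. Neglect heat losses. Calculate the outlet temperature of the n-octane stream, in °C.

Heat released by hot stream: Q = 125 × 4.18 × (54.6 − 30.2) = 12749 kJ/min
Energy balance on cold side (adiabatic exchanger): Q = ṁ_c·Cp_c·(T_c,out − T_c,in)
T_c,out = -18.8 + 12749/(228 × 2.22) = 6.3877 °C

T_c,out = 6.39 °C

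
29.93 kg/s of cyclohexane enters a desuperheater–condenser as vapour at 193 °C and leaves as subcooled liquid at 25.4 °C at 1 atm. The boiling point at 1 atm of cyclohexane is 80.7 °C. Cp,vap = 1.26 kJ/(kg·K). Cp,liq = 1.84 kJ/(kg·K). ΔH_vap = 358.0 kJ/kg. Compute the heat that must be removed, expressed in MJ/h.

Q_c = 64800 MJ/h

vapour 193→80.7 °C: -141.5 kJ/kg
condensation at 80.7 °C: -358 kJ/kg
liquid 80.7→25.4 °C: -101.75 kJ/kg
Δh = -141.5 + -358 + -101.75 = -601.25 kJ/kg
Q = ṁ·Δh = 29.93 kg/s × -601.25 kJ/kg = -17995 kJ/s
|Q| = 17995 kW = 64783 MJ/h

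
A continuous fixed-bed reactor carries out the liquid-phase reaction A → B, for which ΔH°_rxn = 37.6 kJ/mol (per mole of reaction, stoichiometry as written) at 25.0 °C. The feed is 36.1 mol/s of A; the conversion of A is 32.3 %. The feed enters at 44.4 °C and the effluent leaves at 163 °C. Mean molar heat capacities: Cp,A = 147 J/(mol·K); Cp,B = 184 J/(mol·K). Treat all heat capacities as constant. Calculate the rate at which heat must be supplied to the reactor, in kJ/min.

Extent of reaction ξ = 0.323 × 36.1 = 11.66 mol/s
Reaction term: ξ·ΔH°_rxn = 11.66 × 37.6 = 438.43 kJ/s
Sensible, feed 44.4→25 °C: -102.95 kJ/s
Outlet flows (mol/s): A 24.44, B 11.66
Sensible, products 25→163 °C: 791.86 kJ/s
Q = ΔH = 1127.3 kJ/s = 1127.3 kW
Heat supplied = 67640 kJ/min

Q_in = 67600 kJ/min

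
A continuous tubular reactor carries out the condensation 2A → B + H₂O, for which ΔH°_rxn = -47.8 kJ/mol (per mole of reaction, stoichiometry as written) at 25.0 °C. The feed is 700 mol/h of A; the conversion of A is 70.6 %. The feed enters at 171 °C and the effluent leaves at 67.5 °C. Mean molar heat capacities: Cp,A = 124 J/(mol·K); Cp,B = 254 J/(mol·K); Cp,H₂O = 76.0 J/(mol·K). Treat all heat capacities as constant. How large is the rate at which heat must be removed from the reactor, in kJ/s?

Q_out = 5.54 kJ/s

Extent of reaction ξ = 0.706 × 700 / 2 = 247.1 mol/h
Reaction term: ξ·ΔH°_rxn = 247.1 × -47.8 = -11811 kJ/h
Sensible, feed 171→25 °C: -12673 kJ/h
Outlet flows (mol/h): A 205.8, B 247.1, H₂O 247.1
Sensible, products 25→67.5 °C: 4550.1 kJ/h
Q = ΔH = -19934 kJ/h = -5.5372 kW
Heat removed = 5.5372 kJ/s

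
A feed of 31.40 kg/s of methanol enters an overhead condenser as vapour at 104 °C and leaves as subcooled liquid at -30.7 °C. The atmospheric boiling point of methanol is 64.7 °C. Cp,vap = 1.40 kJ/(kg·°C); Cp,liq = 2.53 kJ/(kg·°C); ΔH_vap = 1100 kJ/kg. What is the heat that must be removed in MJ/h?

Q_c = 158000 MJ/h

vapour 104→64.7 °C: -55.02 kJ/kg
condensation at 64.7 °C: -1100 kJ/kg
liquid 64.7→-30.7 °C: -241.36 kJ/kg
Δh = -55.02 + -1100 + -241.36 = -1396.4 kJ/kg
Q = ṁ·Δh = 31.40 kg/s × -1396.4 kJ/kg = -43846 kJ/s
|Q| = 43846 kW = 157850 MJ/h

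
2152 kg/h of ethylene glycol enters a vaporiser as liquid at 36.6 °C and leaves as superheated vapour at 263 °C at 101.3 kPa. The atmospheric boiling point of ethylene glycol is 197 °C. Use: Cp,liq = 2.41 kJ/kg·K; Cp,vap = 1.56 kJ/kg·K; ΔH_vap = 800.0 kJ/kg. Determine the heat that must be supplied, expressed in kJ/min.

Q = 46300 kJ/min

liquid 36.6→197 °C: 386.56 kJ/kg
vaporisation at 197 °C: 800 kJ/kg
vapour 197→263 °C: 102.96 kJ/kg
Δh = 386.56 + 800 + 102.96 = 1289.5 kJ/kg
Q = ṁ·Δh = 2152 kg/h × 1289.5 kJ/kg = 2.7751e+06 kJ/h
|Q| = 770.85 kW = 46251 kJ/min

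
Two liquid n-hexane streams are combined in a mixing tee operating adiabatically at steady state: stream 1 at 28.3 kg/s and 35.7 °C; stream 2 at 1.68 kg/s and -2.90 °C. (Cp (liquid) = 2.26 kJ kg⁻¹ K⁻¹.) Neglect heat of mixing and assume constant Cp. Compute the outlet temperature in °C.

Energy balance with Q = 0: Σ ṁᵢCp,ᵢ(T_out − Tᵢ) = 0
T_out = Σ ṁᵢCp,ᵢTᵢ / Σ ṁᵢCp,ᵢ
      = 2272.3 / 67.755 = 33.537 °C

T_out = 33.5 °C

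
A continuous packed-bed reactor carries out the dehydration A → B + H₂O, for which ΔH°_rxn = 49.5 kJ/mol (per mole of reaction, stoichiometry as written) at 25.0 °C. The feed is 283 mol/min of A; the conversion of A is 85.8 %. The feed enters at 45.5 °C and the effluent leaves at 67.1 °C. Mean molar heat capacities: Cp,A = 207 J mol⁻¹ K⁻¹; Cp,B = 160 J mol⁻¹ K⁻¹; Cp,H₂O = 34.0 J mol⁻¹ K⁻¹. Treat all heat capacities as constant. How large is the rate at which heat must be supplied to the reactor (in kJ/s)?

Q_in = 219 kJ/s

Extent of reaction ξ = 0.858 × 283 = 242.81 mol/min
Reaction term: ξ·ΔH°_rxn = 242.81 × 49.5 = 12019 kJ/min
Sensible, feed 45.5→25 °C: -1200.9 kJ/min
Outlet flows (mol/min): A 40.186, B 242.81, H₂O 242.81
Sensible, products 25→67.1 °C: 2333.4 kJ/min
Q = ΔH = 13152 kJ/min = 219.2 kW
Heat supplied = 219.2 kJ/s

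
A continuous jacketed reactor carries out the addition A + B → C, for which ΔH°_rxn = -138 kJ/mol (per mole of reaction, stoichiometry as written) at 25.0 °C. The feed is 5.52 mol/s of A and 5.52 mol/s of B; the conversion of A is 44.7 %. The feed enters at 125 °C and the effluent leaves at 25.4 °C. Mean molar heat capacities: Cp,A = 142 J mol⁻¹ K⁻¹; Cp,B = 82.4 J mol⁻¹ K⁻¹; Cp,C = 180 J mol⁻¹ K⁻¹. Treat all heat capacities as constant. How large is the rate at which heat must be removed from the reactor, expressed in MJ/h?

Q_out = 1670 MJ/h

Extent of reaction ξ = 0.447 × 5.52 = 2.4674 mol/s
Reaction term: ξ·ΔH°_rxn = 2.4674 × -138 = -340.51 kJ/s
Sensible, feed 125→25 °C: -123.87 kJ/s
Outlet flows (mol/s): A 3.0526, B 3.0526, C 2.4674
Sensible, products 25→25.4 °C: 0.45165 kJ/s
Q = ΔH = -463.92 kJ/s = -463.92 kW
Heat removed = 1670.1 MJ/h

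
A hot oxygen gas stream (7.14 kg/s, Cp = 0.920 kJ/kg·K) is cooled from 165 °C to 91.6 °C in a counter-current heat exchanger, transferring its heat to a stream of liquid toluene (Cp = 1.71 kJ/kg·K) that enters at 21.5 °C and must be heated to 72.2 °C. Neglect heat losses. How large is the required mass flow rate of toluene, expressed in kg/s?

Heat released by hot stream: Q = 7.14 × 0.920 × (165 − 91.6) = 482.15 kJ/s
Energy balance on cold side (adiabatic exchanger): Q = ṁ_c·Cp_c·(T_c,out − T_c,in)
ṁ_c = 482.15 / [1.71 × (72.2 − 21.5)] = 5.5613 kg/s

ṁ_c = 5.56 kg/s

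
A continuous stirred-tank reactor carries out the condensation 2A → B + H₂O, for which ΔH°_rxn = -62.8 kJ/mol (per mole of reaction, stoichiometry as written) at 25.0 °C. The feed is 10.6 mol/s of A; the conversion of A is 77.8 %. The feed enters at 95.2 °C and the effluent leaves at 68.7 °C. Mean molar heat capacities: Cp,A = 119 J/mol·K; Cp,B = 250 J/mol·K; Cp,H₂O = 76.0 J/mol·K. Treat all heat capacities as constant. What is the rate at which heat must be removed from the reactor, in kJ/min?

Q_out = 16600 kJ/min

Extent of reaction ξ = 0.778 × 10.6 / 2 = 4.1234 mol/s
Reaction term: ξ·ΔH°_rxn = 4.1234 × -62.8 = -258.95 kJ/s
Sensible, feed 95.2→25 °C: -88.55 kJ/s
Outlet flows (mol/s): A 2.3532, B 4.1234, H₂O 4.1234
Sensible, products 25→68.7 °C: 70.98 kJ/s
Q = ΔH = -276.52 kJ/s = -276.52 kW
Heat removed = 16591 kJ/min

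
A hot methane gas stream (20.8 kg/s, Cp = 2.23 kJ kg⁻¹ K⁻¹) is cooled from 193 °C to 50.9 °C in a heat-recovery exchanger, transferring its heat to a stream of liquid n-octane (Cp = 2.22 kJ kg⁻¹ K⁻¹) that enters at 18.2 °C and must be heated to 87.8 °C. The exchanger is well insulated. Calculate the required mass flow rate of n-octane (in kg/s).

Heat released by hot stream: Q = 20.8 × 2.23 × (193 − 50.9) = 6591.2 kJ/s
Energy balance on cold side (adiabatic exchanger): Q = ṁ_c·Cp_c·(T_c,out − T_c,in)
ṁ_c = 6591.2 / [2.22 × (87.8 − 18.2)] = 42.658 kg/s

ṁ_c = 42.7 kg/s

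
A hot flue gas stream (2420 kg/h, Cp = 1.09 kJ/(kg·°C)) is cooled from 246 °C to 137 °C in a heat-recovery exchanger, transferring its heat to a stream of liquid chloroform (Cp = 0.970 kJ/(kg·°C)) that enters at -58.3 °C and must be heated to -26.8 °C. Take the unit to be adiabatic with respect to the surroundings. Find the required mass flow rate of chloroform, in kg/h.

ṁ_c = 9410 kg/h

Heat released by hot stream: Q = 2420 × 1.09 × (246 − 137) = 287520 kJ/h
Energy balance on cold side (adiabatic exchanger): Q = ṁ_c·Cp_c·(T_c,out − T_c,in)
ṁ_c = 287520 / [0.970 × (-26.8 − -58.3)] = 9409.9 kg/h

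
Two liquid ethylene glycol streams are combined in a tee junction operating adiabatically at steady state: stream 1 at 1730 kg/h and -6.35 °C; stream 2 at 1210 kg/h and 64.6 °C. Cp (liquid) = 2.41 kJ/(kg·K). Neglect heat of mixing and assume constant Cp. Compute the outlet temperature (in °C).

T_out = 22.9 °C

No heat crosses the boundary, so H_out = H_in.
T_out = Σ ṁᵢCp,ᵢTᵢ / Σ ṁᵢCp,ᵢ
      = 161910 / 7085.4 = 22.851 °C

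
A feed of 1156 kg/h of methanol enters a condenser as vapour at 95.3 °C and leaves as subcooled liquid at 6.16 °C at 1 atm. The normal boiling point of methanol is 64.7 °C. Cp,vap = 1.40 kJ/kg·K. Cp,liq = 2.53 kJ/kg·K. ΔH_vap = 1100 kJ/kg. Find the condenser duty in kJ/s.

vapour 95.3→64.7 °C: -42.84 kJ/kg
condensation at 64.7 °C: -1100 kJ/kg
liquid 64.7→6.16 °C: -148.11 kJ/kg
Δh = -42.84 + -1100 + -148.11 = -1290.9 kJ/kg
Q = ṁ·Δh = 1156 kg/h × -1290.9 kJ/kg = -1.4923e+06 kJ/h
|Q| = 414.54 kW

Q_c = 415 kJ/s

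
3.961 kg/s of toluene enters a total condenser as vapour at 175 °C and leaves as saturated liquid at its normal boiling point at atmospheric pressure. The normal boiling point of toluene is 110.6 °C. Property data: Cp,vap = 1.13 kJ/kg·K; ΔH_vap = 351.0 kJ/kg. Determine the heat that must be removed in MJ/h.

vapour 175→110.6 °C: -72.772 kJ/kg
condensation at 110.6 °C: -351 kJ/kg
Δh = -72.772 + -351 = -423.77 kJ/kg
Q = ṁ·Δh = 3.961 kg/s × -423.77 kJ/kg = -1678.6 kJ/s
|Q| = 1678.6 kW = 6042.8 MJ/h

Q_c = 6040 MJ/h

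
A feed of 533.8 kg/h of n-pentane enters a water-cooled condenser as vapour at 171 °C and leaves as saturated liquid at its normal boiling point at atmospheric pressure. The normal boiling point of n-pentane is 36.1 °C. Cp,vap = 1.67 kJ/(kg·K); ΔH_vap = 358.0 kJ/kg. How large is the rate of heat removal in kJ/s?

vapour 171→36.1 °C: -225.28 kJ/kg
condensation at 36.1 °C: -358 kJ/kg
Δh = -225.28 + -358 = -583.28 kJ/kg
Q = ṁ·Δh = 533.8 kg/h × -583.28 kJ/kg = -311360 kJ/h
|Q| = 86.488 kW

Q_c = 86.5 kJ/s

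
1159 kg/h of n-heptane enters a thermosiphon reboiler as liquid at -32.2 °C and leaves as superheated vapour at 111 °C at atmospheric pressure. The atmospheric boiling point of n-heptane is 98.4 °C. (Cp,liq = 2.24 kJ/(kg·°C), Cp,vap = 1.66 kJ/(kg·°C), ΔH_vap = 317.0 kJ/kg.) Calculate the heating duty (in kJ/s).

liquid -32.2→98.4 °C: 292.54 kJ/kg
vaporisation at 98.4 °C: 317 kJ/kg
vapour 98.4→111 °C: 20.916 kJ/kg
Δh = 292.54 + 317 + 20.916 = 630.46 kJ/kg
Q = ṁ·Δh = 1159 kg/h × 630.46 kJ/kg = 730700 kJ/h
|Q| = 202.97 kW

Q = 203 kJ/s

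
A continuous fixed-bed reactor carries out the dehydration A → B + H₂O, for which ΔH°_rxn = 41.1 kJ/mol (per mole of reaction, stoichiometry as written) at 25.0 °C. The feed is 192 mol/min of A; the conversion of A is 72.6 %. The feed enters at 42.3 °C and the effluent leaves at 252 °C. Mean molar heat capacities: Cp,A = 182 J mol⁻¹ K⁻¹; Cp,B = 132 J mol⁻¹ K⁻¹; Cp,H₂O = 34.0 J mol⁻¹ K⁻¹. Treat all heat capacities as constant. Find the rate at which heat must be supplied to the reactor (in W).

Q_in = 209000 W

Extent of reaction ξ = 0.726 × 192 = 139.39 mol/min
Reaction term: ξ·ΔH°_rxn = 139.39 × 41.1 = 5729 kJ/min
Sensible, feed 42.3→25 °C: -604.53 kJ/min
Outlet flows (mol/min): A 52.608, B 139.39, H₂O 139.39
Sensible, products 25→252 °C: 7426 kJ/min
Q = ΔH = 12550 kJ/min = 209.17 kW
Heat supplied = 209170 W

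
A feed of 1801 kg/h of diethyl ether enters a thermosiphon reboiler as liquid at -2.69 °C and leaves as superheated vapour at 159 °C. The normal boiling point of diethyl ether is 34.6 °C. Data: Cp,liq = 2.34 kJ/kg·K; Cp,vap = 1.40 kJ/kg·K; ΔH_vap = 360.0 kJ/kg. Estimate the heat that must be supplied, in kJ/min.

liquid -2.69→34.6 °C: 87.259 kJ/kg
vaporisation at 34.6 °C: 360 kJ/kg
vapour 34.6→159 °C: 174.16 kJ/kg
Δh = 87.259 + 360 + 174.16 = 621.42 kJ/kg
Q = ṁ·Δh = 1801 kg/h × 621.42 kJ/kg = 1.1192e+06 kJ/h
|Q| = 310.88 kW = 18653 kJ/min

Q = 18700 kJ/min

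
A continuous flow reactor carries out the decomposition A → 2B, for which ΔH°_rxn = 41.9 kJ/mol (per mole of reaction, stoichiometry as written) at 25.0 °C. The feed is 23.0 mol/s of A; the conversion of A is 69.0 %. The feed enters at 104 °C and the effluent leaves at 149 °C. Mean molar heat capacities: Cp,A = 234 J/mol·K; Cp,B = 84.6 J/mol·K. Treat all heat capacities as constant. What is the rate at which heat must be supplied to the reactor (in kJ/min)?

Extent of reaction ξ = 0.690 × 23.0 = 15.87 mol/s
Reaction term: ξ·ΔH°_rxn = 15.87 × 41.9 = 664.95 kJ/s
Sensible, feed 104→25 °C: -425.18 kJ/s
Outlet flows (mol/s): A 7.13, B 31.74
Sensible, products 25→149 °C: 539.85 kJ/s
Q = ΔH = 779.62 kJ/s = 779.62 kW
Heat supplied = 46777 kJ/min

Q_in = 46800 kJ/min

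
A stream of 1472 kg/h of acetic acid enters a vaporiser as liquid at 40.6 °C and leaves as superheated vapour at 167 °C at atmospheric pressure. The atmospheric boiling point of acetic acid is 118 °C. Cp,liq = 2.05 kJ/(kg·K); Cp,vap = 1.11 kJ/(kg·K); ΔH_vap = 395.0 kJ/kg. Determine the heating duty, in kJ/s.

Q = 249 kJ/s

liquid 40.6→118 °C: 158.67 kJ/kg
vaporisation at 118 °C: 395 kJ/kg
vapour 118→167 °C: 54.39 kJ/kg
Δh = 158.67 + 395 + 54.39 = 608.06 kJ/kg
Q = ṁ·Δh = 1472 kg/h × 608.06 kJ/kg = 895060 kJ/h
|Q| = 248.63 kW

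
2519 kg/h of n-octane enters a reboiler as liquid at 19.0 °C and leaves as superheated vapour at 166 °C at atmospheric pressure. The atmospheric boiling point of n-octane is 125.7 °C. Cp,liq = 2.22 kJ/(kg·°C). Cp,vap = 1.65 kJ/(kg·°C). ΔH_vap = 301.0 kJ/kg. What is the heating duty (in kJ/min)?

liquid 19.0→125.7 °C: 236.87 kJ/kg
vaporisation at 125.7 °C: 301 kJ/kg
vapour 125.7→166 °C: 66.495 kJ/kg
Δh = 236.87 + 301 + 66.495 = 604.37 kJ/kg
Q = ṁ·Δh = 2519 kg/h × 604.37 kJ/kg = 1.5224e+06 kJ/h
|Q| = 422.89 kW = 25373 kJ/min

Q = 25400 kJ/min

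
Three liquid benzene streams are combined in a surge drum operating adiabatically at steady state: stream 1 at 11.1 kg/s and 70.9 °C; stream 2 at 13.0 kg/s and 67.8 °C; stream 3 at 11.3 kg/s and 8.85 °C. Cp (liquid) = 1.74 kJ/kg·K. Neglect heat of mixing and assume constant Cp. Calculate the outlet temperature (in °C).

Energy balance with Q = 0: Σ ṁᵢCp,ᵢ(T_out − Tᵢ) = 0
T_out = Σ ṁᵢCp,ᵢTᵢ / Σ ṁᵢCp,ᵢ
      = 3077 / 61.596 = 49.955 °C

T_out = 50.0 °C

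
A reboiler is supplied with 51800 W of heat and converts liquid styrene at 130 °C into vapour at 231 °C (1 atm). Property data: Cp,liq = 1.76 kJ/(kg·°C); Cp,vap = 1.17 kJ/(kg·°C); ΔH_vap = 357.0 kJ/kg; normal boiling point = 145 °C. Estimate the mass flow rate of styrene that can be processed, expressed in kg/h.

ṁ = 385 kg/h

Δh = 1.76×(145−130) + 357.0 + 1.17×(231−145) = 484.02 kJ/kg
Q = 51800 W = 51.8 kJ/s = 186480 kJ/h
ṁ = Q/Δh = 186480 / 484.02 = 385.27 kg/h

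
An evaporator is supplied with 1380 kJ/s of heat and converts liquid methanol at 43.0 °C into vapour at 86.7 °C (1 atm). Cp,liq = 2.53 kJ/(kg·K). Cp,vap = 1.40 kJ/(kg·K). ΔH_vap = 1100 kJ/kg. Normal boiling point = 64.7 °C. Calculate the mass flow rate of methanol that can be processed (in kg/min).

ṁ = 69.8 kg/min

Δh = 2.53×(64.7−43.0) + 1100 + 1.40×(86.7−64.7) = 1185.7 kJ/kg
Q = 1380 kJ/s = 1380 kJ/s = 82800 kJ/min
ṁ = Q/Δh = 82800 / 1185.7 = 69.832 kg/min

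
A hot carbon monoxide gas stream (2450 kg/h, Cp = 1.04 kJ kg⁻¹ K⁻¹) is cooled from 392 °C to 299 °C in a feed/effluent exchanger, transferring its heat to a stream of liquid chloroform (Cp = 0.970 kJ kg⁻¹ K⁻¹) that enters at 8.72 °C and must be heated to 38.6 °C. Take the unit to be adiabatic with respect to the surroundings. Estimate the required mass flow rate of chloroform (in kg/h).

Heat released by hot stream: Q = 2450 × 1.04 × (392 − 299) = 236960 kJ/h
Energy balance on cold side (adiabatic exchanger): Q = ṁ_c·Cp_c·(T_c,out − T_c,in)
ṁ_c = 236960 / [0.970 × (38.6 − 8.72)] = 8175.8 kg/h

ṁ_c = 8180 kg/h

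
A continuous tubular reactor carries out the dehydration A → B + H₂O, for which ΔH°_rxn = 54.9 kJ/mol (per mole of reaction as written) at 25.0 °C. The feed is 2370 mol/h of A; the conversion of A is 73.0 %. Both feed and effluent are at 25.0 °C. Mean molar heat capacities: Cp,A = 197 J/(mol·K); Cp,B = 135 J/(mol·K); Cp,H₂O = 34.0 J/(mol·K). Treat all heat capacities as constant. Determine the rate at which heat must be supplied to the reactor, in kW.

Q_in = 26.4 kW

Extent of reaction ξ = 0.730 × 2370 = 1730.1 mol/h
Reaction term: ξ·ΔH°_rxn = 1730.1 × 54.9 = 94982 kJ/h
Q = ΔH = 94982 kJ/h = 26.384 kW
Heat supplied = 26.384 kW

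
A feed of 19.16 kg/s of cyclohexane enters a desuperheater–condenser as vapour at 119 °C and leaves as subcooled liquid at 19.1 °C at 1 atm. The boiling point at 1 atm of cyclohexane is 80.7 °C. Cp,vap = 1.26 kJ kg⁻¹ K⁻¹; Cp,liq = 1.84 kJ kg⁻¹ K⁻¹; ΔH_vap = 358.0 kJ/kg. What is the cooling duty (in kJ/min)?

Q_c = 597000 kJ/min

vapour 119→80.7 °C: -48.258 kJ/kg
condensation at 80.7 °C: -358 kJ/kg
liquid 80.7→19.1 °C: -113.34 kJ/kg
Δh = -48.258 + -358 + -113.34 = -519.6 kJ/kg
Q = ṁ·Δh = 19.16 kg/s × -519.6 kJ/kg = -9955.6 kJ/s
|Q| = 9955.6 kW = 597330 kJ/min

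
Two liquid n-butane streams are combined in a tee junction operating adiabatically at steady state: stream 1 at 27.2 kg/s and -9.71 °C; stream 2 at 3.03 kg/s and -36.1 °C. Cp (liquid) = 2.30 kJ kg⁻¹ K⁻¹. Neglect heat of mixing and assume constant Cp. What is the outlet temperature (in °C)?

T_out = -12.4 °C

Energy balance with Q = 0: Σ ṁᵢCp,ᵢ(T_out − Tᵢ) = 0
T_out = Σ ṁᵢCp,ᵢTᵢ / Σ ṁᵢCp,ᵢ
      = -859.04 / 69.529 = -12.355 °C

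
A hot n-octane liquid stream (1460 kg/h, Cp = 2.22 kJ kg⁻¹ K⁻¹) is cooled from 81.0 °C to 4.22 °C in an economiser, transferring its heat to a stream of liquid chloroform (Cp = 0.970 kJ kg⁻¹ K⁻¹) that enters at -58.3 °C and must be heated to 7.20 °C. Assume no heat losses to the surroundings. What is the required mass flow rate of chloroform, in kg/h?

ṁ_c = 3920 kg/h

Heat released by hot stream: Q = 1460 × 2.22 × (81.0 − 4.22) = 248860 kJ/h
Energy balance on cold side (adiabatic exchanger): Q = ṁ_c·Cp_c·(T_c,out − T_c,in)
ṁ_c = 248860 / [0.970 × (7.20 − -58.3)] = 3916.9 kg/h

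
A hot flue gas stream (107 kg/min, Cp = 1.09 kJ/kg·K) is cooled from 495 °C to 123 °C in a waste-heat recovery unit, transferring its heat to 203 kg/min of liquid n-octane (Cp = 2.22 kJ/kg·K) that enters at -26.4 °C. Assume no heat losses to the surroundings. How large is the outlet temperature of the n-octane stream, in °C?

Heat released by hot stream: Q = 107 × 1.09 × (495 − 123) = 43386 kJ/min
Energy balance on cold side (adiabatic exchanger): Q = ṁ_c·Cp_c·(T_c,out − T_c,in)
T_c,out = -26.4 + 43386/(203 × 2.22) = 69.873 °C

T_c,out = 69.9 °C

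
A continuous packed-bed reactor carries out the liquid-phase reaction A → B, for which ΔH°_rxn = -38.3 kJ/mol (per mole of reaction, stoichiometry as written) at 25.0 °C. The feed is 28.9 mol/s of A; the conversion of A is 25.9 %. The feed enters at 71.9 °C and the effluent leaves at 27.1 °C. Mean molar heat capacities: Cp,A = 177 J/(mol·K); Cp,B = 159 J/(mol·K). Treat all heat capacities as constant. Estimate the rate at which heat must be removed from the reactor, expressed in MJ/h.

Extent of reaction ξ = 0.259 × 28.9 = 7.4851 mol/s
Reaction term: ξ·ΔH°_rxn = 7.4851 × -38.3 = -286.68 kJ/s
Sensible, feed 71.9→25 °C: -239.91 kJ/s
Outlet flows (mol/s): A 21.415, B 7.4851
Sensible, products 25→27.1 °C: 10.459 kJ/s
Q = ΔH = -516.13 kJ/s = -516.13 kW
Heat removed = 1858.1 MJ/h

Q_out = 1860 MJ/h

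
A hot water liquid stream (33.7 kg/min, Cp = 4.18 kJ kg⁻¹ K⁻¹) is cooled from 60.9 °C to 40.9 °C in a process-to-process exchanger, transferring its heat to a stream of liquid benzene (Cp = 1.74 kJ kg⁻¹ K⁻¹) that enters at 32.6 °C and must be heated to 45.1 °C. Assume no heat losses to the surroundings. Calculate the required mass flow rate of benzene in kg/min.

ṁ_c = 130 kg/min

Heat released by hot stream: Q = 33.7 × 4.18 × (60.9 − 40.9) = 2817.3 kJ/min
Energy balance on cold side (adiabatic exchanger): Q = ṁ_c·Cp_c·(T_c,out − T_c,in)
ṁ_c = 2817.3 / [1.74 × (45.1 − 32.6)] = 129.53 kg/min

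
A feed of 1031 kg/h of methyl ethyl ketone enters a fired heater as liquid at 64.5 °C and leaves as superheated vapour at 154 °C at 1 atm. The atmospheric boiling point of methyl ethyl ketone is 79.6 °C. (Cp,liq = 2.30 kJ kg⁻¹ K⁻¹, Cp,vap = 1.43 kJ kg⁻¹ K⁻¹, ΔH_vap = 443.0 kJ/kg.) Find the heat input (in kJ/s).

liquid 64.5→79.6 °C: 34.73 kJ/kg
vaporisation at 79.6 °C: 443 kJ/kg
vapour 79.6→154 °C: 106.39 kJ/kg
Δh = 34.73 + 443 + 106.39 = 584.12 kJ/kg
Q = ṁ·Δh = 1031 kg/h × 584.12 kJ/kg = 602230 kJ/h
|Q| = 167.29 kW

Q = 167 kJ/s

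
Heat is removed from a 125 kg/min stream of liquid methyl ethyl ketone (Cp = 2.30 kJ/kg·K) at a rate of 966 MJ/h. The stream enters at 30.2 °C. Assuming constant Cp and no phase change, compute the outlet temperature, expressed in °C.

Q = 966 MJ/h = 16100 kJ/min
ΔT = Q/(ṁ·Cp) = 16100/(125×2.30) = 56 K
T_out = 30.2 − 56 = -25.8 °C

T_out = -25.8 °C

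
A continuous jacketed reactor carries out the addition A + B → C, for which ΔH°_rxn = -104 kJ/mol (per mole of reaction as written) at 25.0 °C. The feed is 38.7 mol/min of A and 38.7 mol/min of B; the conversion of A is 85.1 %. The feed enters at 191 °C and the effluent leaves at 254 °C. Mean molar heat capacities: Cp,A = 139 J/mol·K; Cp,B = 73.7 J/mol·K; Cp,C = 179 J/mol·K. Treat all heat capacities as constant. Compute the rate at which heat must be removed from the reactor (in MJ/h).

Q_out = 190 MJ/h

Extent of reaction ξ = 0.851 × 38.7 = 32.934 mol/min
Reaction term: ξ·ΔH°_rxn = 32.934 × -104 = -3425.1 kJ/min
Sensible, feed 191→25 °C: -1366.4 kJ/min
Outlet flows (mol/min): A 5.7663, B 5.7663, C 32.934
Sensible, products 25→254 °C: 1630.9 kJ/min
Q = ΔH = -3160.7 kJ/min = -52.678 kW
Heat removed = 189.64 MJ/h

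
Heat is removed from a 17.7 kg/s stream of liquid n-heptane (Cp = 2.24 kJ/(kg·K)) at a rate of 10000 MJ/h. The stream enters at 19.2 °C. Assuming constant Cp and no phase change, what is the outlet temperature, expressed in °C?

T_out = -50.9 °C

Q = 10000 MJ/h = 2777.8 kJ/s
ΔT = Q/(ṁ·Cp) = 2777.8/(17.7×2.24) = 70.061 K
T_out = 19.2 − 70.061 = -50.861 °C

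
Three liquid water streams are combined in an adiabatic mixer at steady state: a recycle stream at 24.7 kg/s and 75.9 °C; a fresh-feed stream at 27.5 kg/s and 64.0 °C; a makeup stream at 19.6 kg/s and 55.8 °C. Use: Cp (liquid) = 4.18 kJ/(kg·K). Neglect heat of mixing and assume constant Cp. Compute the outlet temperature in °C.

Adiabatic, steady state ⇒ Σ ṁᵢCp,ᵢ(T_out − Tᵢ) = 0
Σ ṁᵢCp,ᵢTᵢ = 24.7×4.18×75.9 + 27.5×4.18×64.0 + 19.6×4.18×55.8 = 19765
Σ ṁᵢCp,ᵢ = 24.7×4.18 + 27.5×4.18 + 19.6×4.18 = 300.12
T_out = 19765 / 300.12 = 65.855 °C

T_out = 65.9 °C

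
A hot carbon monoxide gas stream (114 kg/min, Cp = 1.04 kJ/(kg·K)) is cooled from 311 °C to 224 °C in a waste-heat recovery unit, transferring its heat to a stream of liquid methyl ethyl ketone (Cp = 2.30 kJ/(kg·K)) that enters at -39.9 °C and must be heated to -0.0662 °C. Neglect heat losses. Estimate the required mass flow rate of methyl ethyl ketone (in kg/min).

Heat released by hot stream: Q = 114 × 1.04 × (311 − 224) = 10315 kJ/min
Energy balance on cold side (adiabatic exchanger): Q = ṁ_c·Cp_c·(T_c,out − T_c,in)
ṁ_c = 10315 / [2.30 × (-0.0662 − -39.9)] = 112.58 kg/min

ṁ_c = 113 kg/min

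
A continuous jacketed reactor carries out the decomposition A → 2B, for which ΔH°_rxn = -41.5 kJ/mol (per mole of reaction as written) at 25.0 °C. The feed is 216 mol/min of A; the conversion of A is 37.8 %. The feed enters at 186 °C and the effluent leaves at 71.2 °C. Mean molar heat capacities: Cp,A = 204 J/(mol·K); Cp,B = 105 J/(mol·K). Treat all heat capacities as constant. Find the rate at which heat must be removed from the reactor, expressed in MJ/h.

Q_out = 505 MJ/h

Extent of reaction ξ = 0.378 × 216 = 81.648 mol/min
Reaction term: ξ·ΔH°_rxn = 81.648 × -41.5 = -3388.4 kJ/min
Sensible, feed 186→25 °C: -7094.3 kJ/min
Outlet flows (mol/min): A 134.35, B 163.3
Sensible, products 25→71.2 °C: 2058.4 kJ/min
Q = ΔH = -8424.3 kJ/min = -140.41 kW
Heat removed = 505.46 MJ/h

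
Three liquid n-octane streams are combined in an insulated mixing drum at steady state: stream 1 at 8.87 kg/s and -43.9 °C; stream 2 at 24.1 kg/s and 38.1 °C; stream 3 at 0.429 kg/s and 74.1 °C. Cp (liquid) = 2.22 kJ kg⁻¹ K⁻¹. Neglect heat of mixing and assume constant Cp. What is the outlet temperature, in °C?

Adiabatic, steady state ⇒ Σ ṁᵢCp,ᵢ(T_out − Tᵢ) = 0
Σ ṁᵢCp,ᵢTᵢ = 8.87×2.22×-43.9 + 24.1×2.22×38.1 + 0.429×2.22×74.1 = 1244.5
Σ ṁᵢCp,ᵢ = 8.87×2.22 + 24.1×2.22 + 0.429×2.22 = 74.146
T_out = 1244.5 / 74.146 = 16.785 °C

T_out = 16.8 °C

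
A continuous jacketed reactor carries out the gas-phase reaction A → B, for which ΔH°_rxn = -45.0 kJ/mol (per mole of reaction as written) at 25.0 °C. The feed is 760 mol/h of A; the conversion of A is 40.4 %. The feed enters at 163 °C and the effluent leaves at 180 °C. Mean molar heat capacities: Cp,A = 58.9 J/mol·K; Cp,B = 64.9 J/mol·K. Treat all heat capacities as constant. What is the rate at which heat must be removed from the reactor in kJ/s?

Q_out = 3.55 kJ/s

Extent of reaction ξ = 0.404 × 760 = 307.04 mol/h
Reaction term: ξ·ΔH°_rxn = 307.04 × -45.0 = -13817 kJ/h
Sensible, feed 163→25 °C: -6177.4 kJ/h
Outlet flows (mol/h): A 452.96, B 307.04
Sensible, products 25→180 °C: 7224 kJ/h
Q = ΔH = -12770 kJ/h = -3.5473 kW
Heat removed = 3.5473 kJ/s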